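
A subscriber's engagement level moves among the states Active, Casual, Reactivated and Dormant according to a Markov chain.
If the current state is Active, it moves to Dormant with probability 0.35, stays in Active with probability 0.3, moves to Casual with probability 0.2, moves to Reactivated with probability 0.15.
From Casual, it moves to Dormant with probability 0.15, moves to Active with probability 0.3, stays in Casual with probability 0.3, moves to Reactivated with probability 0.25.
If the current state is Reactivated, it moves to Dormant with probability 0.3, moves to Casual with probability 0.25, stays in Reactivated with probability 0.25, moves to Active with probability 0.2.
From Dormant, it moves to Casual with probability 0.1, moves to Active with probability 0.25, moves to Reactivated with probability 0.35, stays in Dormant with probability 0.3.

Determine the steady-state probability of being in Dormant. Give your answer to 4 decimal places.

0.2823

Let the stationary distribution be π with π = πP and π_1 + π_2 + π_3 + π_4 = 1.
π_1 = 0.3·π_1 + 0.3·π_2 + 0.2·π_3 + 0.25·π_4
π_2 = 0.2·π_1 + 0.3·π_2 + 0.25·π_3 + 0.1·π_4
π_3 = 0.15·π_1 + 0.25·π_2 + 0.25·π_3 + 0.35·π_4
Solving with the normalization constraint gives π = (0.2607, 0.2049, 0.2522, 0.2823).
So the stationary probability of Dormant is 0.2823.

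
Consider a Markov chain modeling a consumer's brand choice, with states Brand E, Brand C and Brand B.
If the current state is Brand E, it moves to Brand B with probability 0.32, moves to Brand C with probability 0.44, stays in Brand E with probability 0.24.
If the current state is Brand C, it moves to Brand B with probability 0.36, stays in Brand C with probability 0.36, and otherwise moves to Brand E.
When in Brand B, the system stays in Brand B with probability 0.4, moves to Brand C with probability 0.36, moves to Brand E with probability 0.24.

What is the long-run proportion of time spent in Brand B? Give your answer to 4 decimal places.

0.3644

Let the stationary distribution be π with π = πP and π_1 + π_2 + π_3 = 1.
π_1 = 0.24·π_1 + 0.28·π_2 + 0.24·π_3
π_2 = 0.44·π_1 + 0.36·π_2 + 0.36·π_3
Solving with the normalization constraint gives π = (0.2552, 0.3804, 0.3644).
So the stationary probability of Brand B is 0.3644.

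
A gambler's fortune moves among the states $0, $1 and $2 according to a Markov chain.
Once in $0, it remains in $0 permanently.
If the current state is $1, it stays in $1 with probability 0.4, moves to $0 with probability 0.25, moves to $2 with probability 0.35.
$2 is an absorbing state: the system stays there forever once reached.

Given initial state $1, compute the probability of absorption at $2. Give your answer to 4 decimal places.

0.5833

Let h(s) be the probability of absorption at $2 starting from transient state s. Then h($2) = 1 and h($0) = 0. By first-step analysis:
h($1) = 0.25·0 + 0.4·h($1) + 0.35·1
Solving: h($1) = 0.5833.
Starting from $1, the probability is 0.5833.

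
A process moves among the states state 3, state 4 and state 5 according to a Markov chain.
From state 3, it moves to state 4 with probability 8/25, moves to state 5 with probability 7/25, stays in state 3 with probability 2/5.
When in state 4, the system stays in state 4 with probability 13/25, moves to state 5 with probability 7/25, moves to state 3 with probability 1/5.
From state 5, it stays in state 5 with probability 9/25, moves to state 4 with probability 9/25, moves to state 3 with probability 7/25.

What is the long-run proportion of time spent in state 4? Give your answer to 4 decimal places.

Let the stationary distribution be π with π = πP and π_1 + π_2 + π_3 = 1.
π_1 = 0.4·π_1 + 0.2·π_2 + 0.28·π_3
π_2 = 0.32·π_1 + 0.52·π_2 + 0.36·π_3
Solving with the normalization constraint gives π = (0.2804, 0.4152, 0.3043).
So the stationary probability of state 4 is 0.4152.

0.4152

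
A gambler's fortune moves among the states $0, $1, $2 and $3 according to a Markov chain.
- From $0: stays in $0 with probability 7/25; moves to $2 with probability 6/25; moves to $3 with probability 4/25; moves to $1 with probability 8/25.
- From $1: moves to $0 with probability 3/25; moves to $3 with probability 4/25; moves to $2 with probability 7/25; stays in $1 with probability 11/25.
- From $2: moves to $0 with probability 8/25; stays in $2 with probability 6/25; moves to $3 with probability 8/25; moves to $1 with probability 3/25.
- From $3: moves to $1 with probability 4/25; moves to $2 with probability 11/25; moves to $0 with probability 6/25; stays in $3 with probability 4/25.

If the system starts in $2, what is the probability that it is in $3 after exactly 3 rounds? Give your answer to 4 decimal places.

Propagate the distribution vector 3 rounds from $2.
After 0 rounds: (0.0000, 0.0000, 1.0000, 0.0000)
After 1 round: (0.3200, 0.1200, 0.2400, 0.3200)
After 2 rounds: (0.2576, 0.2352, 0.3088, 0.1984)
After 3 rounds: (0.2468, 0.2547, 0.2891, 0.2094)
P(in $3 after 3 rounds) = 0.2094

0.2094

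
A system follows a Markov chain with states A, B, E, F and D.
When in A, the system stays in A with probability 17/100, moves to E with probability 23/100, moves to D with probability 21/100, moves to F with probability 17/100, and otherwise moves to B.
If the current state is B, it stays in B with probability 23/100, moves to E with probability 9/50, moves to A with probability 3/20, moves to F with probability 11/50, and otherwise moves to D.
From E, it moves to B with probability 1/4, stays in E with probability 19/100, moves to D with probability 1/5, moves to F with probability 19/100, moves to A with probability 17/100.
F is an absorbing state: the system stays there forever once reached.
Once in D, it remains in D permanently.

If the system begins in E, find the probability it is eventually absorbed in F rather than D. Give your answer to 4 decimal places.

0.4843

Let h(s) be the probability of absorption at F starting from transient state s. Then h(F) = 1 and h(D) = 0. By first-step analysis:
h(A) = 0.17·h(A) + 0.22·h(B) + 0.23·h(E) + 0.17·1 + 0.21·0
h(B) = 0.15·h(A) + 0.23·h(B) + 0.18·h(E) + 0.22·1 + 0.22·0
h(E) = 0.17·h(A) + 0.25·h(B) + 0.19·h(E) + 0.19·1 + 0.2·0
Solving: h(A) = 0.4690, h(B) = 0.4903, h(E) = 0.4843.
Starting from E, the probability is 0.4843.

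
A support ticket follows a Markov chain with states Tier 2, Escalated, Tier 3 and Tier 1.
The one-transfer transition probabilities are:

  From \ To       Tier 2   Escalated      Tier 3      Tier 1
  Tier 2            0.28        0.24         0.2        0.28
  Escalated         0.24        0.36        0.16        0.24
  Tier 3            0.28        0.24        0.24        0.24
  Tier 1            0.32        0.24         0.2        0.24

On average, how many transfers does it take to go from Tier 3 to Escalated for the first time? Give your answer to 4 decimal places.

Let t(s) be the expected number of transfers to first reach Escalated from state s, with t(Escalated) = 0. Conditioning on the first transfer:
t(Tier 2) = 1 + 0.28·t(Tier 2) + 0.2·t(Tier 3) + 0.28·t(Tier 1)
t(Tier 3) = 1 + 0.28·t(Tier 2) + 0.24·t(Tier 3) + 0.24·t(Tier 1)
t(Tier 1) = 1 + 0.32·t(Tier 2) + 0.2·t(Tier 3) + 0.24·t(Tier 1)
Solving: t(Tier 2) = 4.1667, t(Tier 3) = 4.1667, t(Tier 1) = 4.1667.
Expected transfers from Tier 3 to Escalated: 4.1667.

4.1667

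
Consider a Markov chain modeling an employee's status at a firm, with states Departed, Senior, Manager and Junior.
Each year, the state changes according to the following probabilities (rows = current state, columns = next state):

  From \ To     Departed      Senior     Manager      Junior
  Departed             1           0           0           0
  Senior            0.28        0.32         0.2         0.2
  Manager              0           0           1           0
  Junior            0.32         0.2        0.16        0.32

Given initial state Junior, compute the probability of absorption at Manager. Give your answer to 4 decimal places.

0.3523

Let h(s) be the probability of absorption at Manager starting from transient state s. Then h(Manager) = 1 and h(Departed) = 0. By first-step analysis:
h(Senior) = 0.28·0 + 0.32·h(Senior) + 0.2·1 + 0.2·h(Junior)
h(Junior) = 0.32·0 + 0.2·h(Senior) + 0.16·1 + 0.32·h(Junior)
Solving: h(Senior) = 0.3977, h(Junior) = 0.3523.
Starting from Junior, the probability is 0.3523.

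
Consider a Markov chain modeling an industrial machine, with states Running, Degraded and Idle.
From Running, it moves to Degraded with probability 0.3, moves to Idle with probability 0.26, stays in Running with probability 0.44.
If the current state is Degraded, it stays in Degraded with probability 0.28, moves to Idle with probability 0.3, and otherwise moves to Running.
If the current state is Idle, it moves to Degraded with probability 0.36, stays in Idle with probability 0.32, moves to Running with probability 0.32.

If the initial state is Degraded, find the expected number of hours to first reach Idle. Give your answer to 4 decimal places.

3.5354

Let t(s) be the expected number of hours to first reach Idle from state s, with t(Idle) = 0. Conditioning on the first hour:
t(Running) = 1 + 0.44·t(Running) + 0.3·t(Degraded)
t(Degraded) = 1 + 0.42·t(Running) + 0.28·t(Degraded)
Solving: t(Running) = 3.6797, t(Degraded) = 3.5354.
Expected hours from Degraded to Idle: 3.5354.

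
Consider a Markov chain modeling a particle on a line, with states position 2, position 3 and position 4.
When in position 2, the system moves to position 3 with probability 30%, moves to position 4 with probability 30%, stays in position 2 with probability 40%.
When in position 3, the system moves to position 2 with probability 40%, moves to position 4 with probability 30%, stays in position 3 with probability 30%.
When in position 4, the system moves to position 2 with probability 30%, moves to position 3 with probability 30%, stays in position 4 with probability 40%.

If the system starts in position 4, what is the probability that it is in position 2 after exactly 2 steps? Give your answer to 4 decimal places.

0.3600

Sum over the intermediate state after 1 step:
P = P(position 4→position 2)·P(position 2→position 2) + P(position 4→position 3)·P(position 3→position 2) + P(position 4→position 4)·P(position 4→position 2)
  = 0.3×0.4 + 0.3×0.4 + 0.4×0.3
  = 0.1200 + 0.1200 + 0.1200 = 0.3600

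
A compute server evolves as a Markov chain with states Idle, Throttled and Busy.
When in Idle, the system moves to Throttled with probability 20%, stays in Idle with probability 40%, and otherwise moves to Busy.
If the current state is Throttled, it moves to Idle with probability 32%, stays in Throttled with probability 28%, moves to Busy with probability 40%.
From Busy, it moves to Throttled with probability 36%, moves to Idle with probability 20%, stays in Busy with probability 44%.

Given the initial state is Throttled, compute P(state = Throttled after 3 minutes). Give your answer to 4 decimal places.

0.2895

Propagate the distribution vector 3 minutes from Throttled.
After 0 minutes: (0.0000, 1.0000, 0.0000)
After 1 minute: (0.3200, 0.2800, 0.4000)
After 2 minutes: (0.2976, 0.2864, 0.4160)
After 3 minutes: (0.2939, 0.2895, 0.4166)
P(in Throttled after 3 minutes) = 0.2895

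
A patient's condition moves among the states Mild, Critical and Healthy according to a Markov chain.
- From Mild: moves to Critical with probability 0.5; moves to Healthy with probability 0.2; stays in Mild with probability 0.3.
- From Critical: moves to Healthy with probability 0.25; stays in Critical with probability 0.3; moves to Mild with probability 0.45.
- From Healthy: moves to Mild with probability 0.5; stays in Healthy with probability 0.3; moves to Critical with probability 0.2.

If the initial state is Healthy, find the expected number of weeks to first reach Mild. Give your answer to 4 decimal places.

Let t(s) be the expected number of weeks to first reach Mild from state s, with t(Mild) = 0. Conditioning on the first week:
t(Critical) = 1 + 0.3·t(Critical) + 0.25·t(Healthy)
t(Healthy) = 1 + 0.2·t(Critical) + 0.3·t(Healthy)
Solving: t(Critical) = 2.1591, t(Healthy) = 2.0455.
Expected weeks from Healthy to Mild: 2.0455.

2.0455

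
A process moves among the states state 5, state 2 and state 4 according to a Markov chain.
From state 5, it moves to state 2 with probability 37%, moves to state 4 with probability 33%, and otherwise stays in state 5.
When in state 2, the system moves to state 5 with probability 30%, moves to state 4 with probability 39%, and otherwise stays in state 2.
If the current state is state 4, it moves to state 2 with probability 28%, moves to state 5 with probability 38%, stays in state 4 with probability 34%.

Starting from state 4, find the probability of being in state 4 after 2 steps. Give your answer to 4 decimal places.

0.3502

Sum over the intermediate state after 1 step:
P = P(state 4→state 5)·P(state 5→state 4) + P(state 4→state 2)·P(state 2→state 4) + P(state 4→state 4)·P(state 4→state 4)
  = 0.38×0.33 + 0.28×0.39 + 0.34×0.34
  = 0.1254 + 0.1092 + 0.1156 = 0.3502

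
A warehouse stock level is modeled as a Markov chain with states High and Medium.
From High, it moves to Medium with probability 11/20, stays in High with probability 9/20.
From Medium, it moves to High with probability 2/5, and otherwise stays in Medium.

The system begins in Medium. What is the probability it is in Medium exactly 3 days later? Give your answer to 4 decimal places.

0.5790

Propagate the distribution vector 3 days from Medium.
After 0 days: (0.0000, 1.0000)
After 1 day: (0.4000, 0.6000)
After 2 days: (0.4200, 0.5800)
After 3 days: (0.4210, 0.5790)
P(in Medium after 3 days) = 0.5790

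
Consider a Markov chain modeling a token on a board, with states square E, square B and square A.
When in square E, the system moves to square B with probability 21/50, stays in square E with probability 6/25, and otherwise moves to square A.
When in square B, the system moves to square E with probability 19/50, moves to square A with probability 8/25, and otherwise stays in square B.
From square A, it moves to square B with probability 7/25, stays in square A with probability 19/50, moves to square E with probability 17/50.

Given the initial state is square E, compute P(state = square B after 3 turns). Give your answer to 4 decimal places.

0.3330

Propagate the distribution vector 3 turns from square E.
After 0 turns: (1.0000, 0.0000, 0.0000)
After 1 turn: (0.2400, 0.4200, 0.3400)
After 2 turns: (0.3328, 0.3220, 0.3452)
After 3 turns: (0.3196, 0.3330, 0.3474)
P(in square B after 3 turns) = 0.3330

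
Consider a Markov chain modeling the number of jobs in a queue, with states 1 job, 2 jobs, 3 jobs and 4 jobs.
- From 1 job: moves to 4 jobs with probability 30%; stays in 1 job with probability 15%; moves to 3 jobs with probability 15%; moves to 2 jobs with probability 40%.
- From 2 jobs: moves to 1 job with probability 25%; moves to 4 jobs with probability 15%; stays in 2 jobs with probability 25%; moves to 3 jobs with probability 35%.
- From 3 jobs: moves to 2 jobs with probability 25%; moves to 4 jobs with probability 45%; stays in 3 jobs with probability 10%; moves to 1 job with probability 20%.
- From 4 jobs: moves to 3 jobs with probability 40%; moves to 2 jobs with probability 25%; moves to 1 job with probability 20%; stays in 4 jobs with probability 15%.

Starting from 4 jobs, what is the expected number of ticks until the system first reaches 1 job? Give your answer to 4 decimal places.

4.7059

Let t(s) be the expected number of ticks to first reach 1 job from state s, with t(1 job) = 0. Conditioning on the first tick:
t(2 jobs) = 1 + 0.25·t(2 jobs) + 0.35·t(3 jobs) + 0.15·t(4 jobs)
t(3 jobs) = 1 + 0.25·t(2 jobs) + 0.1·t(3 jobs) + 0.45·t(4 jobs)
t(4 jobs) = 1 + 0.25·t(2 jobs) + 0.4·t(3 jobs) + 0.15·t(4 jobs)
Solving: t(2 jobs) = 4.4706, t(3 jobs) = 4.7059, t(4 jobs) = 4.7059.
Expected ticks from 4 jobs to 1 job: 4.7059.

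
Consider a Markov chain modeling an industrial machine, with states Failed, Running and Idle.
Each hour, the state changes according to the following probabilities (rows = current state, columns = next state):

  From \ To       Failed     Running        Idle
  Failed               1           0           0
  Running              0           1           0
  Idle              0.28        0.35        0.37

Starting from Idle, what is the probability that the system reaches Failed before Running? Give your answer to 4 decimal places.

0.4444

Let h(s) be the probability of absorption at Failed starting from transient state s. Then h(Failed) = 1 and h(Running) = 0. By first-step analysis:
h(Idle) = 0.28·1 + 0.35·0 + 0.37·h(Idle)
Solving: h(Idle) = 0.4444.
Starting from Idle, the probability is 0.4444.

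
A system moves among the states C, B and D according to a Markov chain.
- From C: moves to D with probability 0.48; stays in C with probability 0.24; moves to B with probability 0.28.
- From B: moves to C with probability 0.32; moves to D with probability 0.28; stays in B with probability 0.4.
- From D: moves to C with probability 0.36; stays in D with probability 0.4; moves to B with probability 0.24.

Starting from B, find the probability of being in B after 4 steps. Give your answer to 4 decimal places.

0.3009

Propagate the distribution vector 4 steps from B.
After 0 steps: (0.0000, 1.0000, 0.0000)
After 1 step: (0.3200, 0.4000, 0.2800)
After 2 steps: (0.3056, 0.3168, 0.3776)
After 3 steps: (0.3107, 0.3029, 0.3864)
After 4 steps: (0.3106, 0.3009, 0.3885)
P(in B after 4 steps) = 0.3009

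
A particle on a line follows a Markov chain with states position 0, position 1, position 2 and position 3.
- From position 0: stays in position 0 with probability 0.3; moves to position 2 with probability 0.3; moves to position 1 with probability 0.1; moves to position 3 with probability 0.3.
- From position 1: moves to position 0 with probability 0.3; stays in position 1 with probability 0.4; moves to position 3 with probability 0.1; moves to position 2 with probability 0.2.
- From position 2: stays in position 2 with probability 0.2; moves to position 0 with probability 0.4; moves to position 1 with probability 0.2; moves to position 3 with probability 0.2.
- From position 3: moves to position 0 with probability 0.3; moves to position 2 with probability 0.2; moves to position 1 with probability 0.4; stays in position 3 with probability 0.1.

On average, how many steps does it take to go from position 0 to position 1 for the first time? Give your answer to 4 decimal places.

5.1575

Let t(s) be the expected number of steps to first reach position 1 from state s, with t(position 1) = 0. Conditioning on the first step:
t(position 0) = 1 + 0.3·t(position 0) + 0.3·t(position 2) + 0.3·t(position 3)
t(position 2) = 1 + 0.4·t(position 0) + 0.2·t(position 2) + 0.2·t(position 3)
t(position 3) = 1 + 0.3·t(position 0) + 0.2·t(position 2) + 0.1·t(position 3)
Solving: t(position 0) = 5.1575, t(position 2) = 4.8031, t(position 3) = 3.8976.
Expected steps from position 0 to position 1: 5.1575.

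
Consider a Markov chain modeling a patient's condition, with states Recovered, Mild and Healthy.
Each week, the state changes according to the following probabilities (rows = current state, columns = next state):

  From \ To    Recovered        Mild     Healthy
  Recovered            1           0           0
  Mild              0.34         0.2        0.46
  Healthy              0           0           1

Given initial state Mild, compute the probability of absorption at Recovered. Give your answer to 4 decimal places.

Let h(s) be the probability of absorption at Recovered starting from transient state s. Then h(Recovered) = 1 and h(Healthy) = 0. By first-step analysis:
h(Mild) = 0.34·1 + 0.2·h(Mild) + 0.46·0
Solving: h(Mild) = 0.4250.
Starting from Mild, the probability is 0.4250.

0.4250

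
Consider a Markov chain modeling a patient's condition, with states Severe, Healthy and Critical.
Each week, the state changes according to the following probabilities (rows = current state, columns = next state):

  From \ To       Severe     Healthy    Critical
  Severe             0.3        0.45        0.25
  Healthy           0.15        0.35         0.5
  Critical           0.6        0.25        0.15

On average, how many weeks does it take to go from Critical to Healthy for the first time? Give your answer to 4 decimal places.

Let t(s) be the expected number of weeks to first reach Healthy from state s, with t(Healthy) = 0. Conditioning on the first week:
t(Severe) = 1 + 0.3·t(Severe) + 0.25·t(Critical)
t(Critical) = 1 + 0.6·t(Severe) + 0.15·t(Critical)
Solving: t(Severe) = 2.4719, t(Critical) = 2.9213.
Expected weeks from Critical to Healthy: 2.9213.

2.9213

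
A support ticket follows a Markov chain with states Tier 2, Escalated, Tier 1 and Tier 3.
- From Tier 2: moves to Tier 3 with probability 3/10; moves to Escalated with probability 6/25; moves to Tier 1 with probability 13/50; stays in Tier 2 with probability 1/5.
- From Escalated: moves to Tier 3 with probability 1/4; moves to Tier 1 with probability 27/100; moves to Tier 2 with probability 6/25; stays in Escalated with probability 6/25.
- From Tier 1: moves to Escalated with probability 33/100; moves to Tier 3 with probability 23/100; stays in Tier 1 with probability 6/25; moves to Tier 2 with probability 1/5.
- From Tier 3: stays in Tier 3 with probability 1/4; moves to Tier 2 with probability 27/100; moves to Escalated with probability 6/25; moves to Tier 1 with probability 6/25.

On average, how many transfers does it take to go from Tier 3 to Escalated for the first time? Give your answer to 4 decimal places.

Let t(s) be the expected number of transfers to first reach Escalated from state s, with t(Escalated) = 0. Conditioning on the first transfer:
t(Tier 2) = 1 + 0.2·t(Tier 2) + 0.26·t(Tier 1) + 0.3·t(Tier 3)
t(Tier 1) = 1 + 0.2·t(Tier 2) + 0.24·t(Tier 1) + 0.23·t(Tier 3)
t(Tier 3) = 1 + 0.27·t(Tier 2) + 0.24·t(Tier 1) + 0.25·t(Tier 3)
Solving: t(Tier 2) = 3.8100, t(Tier 1) = 3.4734, t(Tier 3) = 3.8164.
Expected transfers from Tier 3 to Escalated: 3.8164.

3.8164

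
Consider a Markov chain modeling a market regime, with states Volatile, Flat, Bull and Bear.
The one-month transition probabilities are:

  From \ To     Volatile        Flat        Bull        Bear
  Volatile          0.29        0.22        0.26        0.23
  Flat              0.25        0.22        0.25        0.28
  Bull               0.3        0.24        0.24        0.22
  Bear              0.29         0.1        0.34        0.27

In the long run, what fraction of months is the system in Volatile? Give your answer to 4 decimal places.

0.2849

Let the stationary distribution be π with π = πP and π_1 + π_2 + π_3 + π_4 = 1.
π_1 = 0.29·π_1 + 0.25·π_2 + 0.3·π_3 + 0.29·π_4
π_2 = 0.22·π_1 + 0.22·π_2 + 0.24·π_3 + 0.1·π_4
π_3 = 0.26·π_1 + 0.25·π_2 + 0.24·π_3 + 0.34·π_4
Solving with the normalization constraint gives π = (0.2849, 0.1958, 0.2724, 0.2469).
So the stationary probability of Volatile is 0.2849.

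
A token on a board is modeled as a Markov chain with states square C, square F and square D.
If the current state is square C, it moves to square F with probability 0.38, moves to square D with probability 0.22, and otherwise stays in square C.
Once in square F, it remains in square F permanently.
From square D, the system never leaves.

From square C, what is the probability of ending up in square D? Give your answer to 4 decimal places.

0.3667

Let h(s) be the probability of absorption at square D starting from transient state s. Then h(square D) = 1 and h(square F) = 0. By first-step analysis:
h(square C) = 0.4·h(square C) + 0.38·0 + 0.22·1
Solving: h(square C) = 0.3667.
Starting from square C, the probability is 0.3667.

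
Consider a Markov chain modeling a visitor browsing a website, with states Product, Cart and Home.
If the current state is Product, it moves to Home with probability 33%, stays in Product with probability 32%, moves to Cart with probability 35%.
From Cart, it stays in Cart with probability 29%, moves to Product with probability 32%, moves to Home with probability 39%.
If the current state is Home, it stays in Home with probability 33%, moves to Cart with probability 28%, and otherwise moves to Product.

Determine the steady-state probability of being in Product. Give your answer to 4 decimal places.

0.3444

Let the stationary distribution be π with π = πP and π_1 + π_2 + π_3 = 1.
π_1 = 0.32·π_1 + 0.32·π_2 + 0.39·π_3
π_2 = 0.35·π_1 + 0.29·π_2 + 0.28·π_3
Solving with the normalization constraint gives π = (0.3444, 0.3072, 0.3484).
So the stationary probability of Product is 0.3444.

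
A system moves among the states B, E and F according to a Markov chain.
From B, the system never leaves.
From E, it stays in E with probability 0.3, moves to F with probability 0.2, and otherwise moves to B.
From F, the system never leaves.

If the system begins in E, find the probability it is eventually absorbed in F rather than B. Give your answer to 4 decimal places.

Let h(s) be the probability of absorption at F starting from transient state s. Then h(F) = 1 and h(B) = 0. By first-step analysis:
h(E) = 0.5·0 + 0.3·h(E) + 0.2·1
Solving: h(E) = 0.2857.
Starting from E, the probability is 0.2857.

0.2857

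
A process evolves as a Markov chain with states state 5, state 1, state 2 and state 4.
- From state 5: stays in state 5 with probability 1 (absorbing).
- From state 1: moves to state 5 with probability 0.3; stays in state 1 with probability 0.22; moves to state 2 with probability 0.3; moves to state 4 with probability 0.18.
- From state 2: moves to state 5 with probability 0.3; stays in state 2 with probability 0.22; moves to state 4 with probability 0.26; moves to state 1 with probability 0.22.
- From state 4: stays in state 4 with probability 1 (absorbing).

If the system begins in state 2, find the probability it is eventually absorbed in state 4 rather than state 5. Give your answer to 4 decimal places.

0.4469

Let h(s) be the probability of absorption at state 4 starting from transient state s. Then h(state 4) = 1 and h(state 5) = 0. By first-step analysis:
h(state 1) = 0.3·0 + 0.22·h(state 1) + 0.3·h(state 2) + 0.18·1
h(state 2) = 0.3·0 + 0.22·h(state 1) + 0.22·h(state 2) + 0.26·1
Solving: h(state 1) = 0.4027, h(state 2) = 0.4469.
Starting from state 2, the probability is 0.4469.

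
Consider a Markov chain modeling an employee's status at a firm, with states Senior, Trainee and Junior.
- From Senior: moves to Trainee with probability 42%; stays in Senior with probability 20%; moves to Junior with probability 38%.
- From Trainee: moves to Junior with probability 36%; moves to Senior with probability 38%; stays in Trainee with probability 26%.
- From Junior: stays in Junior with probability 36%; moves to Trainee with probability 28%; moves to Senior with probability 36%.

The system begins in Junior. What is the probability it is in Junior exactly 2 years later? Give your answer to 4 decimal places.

Sum over the intermediate state after 1 year:
P = P(Junior→Senior)·P(Senior→Junior) + P(Junior→Trainee)·P(Trainee→Junior) + P(Junior→Junior)·P(Junior→Junior)
  = 0.36×0.38 + 0.28×0.36 + 0.36×0.36
  = 0.1368 + 0.1008 + 0.1296 = 0.3672

0.3672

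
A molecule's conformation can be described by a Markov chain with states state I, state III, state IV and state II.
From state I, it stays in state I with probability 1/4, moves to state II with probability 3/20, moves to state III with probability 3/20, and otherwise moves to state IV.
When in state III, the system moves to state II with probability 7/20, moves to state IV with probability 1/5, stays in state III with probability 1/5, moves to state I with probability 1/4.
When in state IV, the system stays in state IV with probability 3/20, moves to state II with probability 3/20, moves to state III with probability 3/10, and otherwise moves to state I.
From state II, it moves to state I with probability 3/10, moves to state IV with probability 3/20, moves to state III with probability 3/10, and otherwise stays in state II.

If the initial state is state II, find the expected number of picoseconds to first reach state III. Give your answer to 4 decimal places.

3.9420

Let t(s) be the expected number of picoseconds to first reach state III from state s, with t(state III) = 0. Conditioning on the first picosecond:
t(state I) = 1 + 0.25·t(state I) + 0.45·t(state IV) + 0.15·t(state II)
t(state IV) = 1 + 0.4·t(state I) + 0.15·t(state IV) + 0.15·t(state II)
t(state II) = 1 + 0.3·t(state I) + 0.15·t(state IV) + 0.25·t(state II)
Solving: t(state I) = 4.5217, t(state IV) = 4.0000, t(state II) = 3.9420.
Expected picoseconds from state II to state III: 3.9420.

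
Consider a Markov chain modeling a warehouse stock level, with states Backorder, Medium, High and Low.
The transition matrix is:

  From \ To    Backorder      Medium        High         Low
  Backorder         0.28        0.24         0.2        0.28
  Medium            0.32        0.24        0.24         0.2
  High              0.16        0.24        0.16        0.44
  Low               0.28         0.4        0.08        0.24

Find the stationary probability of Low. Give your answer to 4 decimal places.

0.2738

Let the stationary distribution be π with π = πP and π_1 + π_2 + π_3 + π_4 = 1.
π_1 = 0.28·π_1 + 0.32·π_2 + 0.16·π_3 + 0.28·π_4
π_2 = 0.24·π_1 + 0.24·π_2 + 0.24·π_3 + 0.4·π_4
π_3 = 0.2·π_1 + 0.24·π_2 + 0.16·π_3 + 0.08·π_4
Solving with the normalization constraint gives π = (0.2708, 0.2838, 0.1716, 0.2738).
So the stationary probability of Low is 0.2738.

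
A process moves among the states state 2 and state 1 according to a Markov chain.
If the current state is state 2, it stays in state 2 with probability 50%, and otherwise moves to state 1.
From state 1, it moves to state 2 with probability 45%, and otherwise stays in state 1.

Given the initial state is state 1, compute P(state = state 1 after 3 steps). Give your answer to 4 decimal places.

Propagate the distribution vector 3 steps from state 1.
After 0 steps: (0.0000, 1.0000)
After 1 step: (0.4500, 0.5500)
After 2 steps: (0.4725, 0.5275)
After 3 steps: (0.4736, 0.5264)
P(in state 1 after 3 steps) = 0.5264

0.5264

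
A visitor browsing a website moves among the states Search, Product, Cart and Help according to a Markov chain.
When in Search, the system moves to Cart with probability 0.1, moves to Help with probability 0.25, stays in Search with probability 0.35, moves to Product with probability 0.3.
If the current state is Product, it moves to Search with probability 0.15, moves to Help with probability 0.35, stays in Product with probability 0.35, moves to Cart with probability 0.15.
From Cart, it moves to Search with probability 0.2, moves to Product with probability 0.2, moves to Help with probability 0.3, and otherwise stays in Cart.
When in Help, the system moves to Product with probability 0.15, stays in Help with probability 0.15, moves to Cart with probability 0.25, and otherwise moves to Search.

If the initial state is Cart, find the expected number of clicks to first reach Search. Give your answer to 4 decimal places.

Let t(s) be the expected number of clicks to first reach Search from state s, with t(Search) = 0. Conditioning on the first click:
t(Product) = 1 + 0.35·t(Product) + 0.15·t(Cart) + 0.35·t(Help)
t(Cart) = 1 + 0.2·t(Product) + 0.3·t(Cart) + 0.3·t(Help)
t(Help) = 1 + 0.15·t(Product) + 0.25·t(Cart) + 0.15·t(Help)
Solving: t(Product) = 4.0755, t(Cart) = 3.8966, t(Help) = 3.0417.
Expected clicks from Cart to Search: 3.8966.

3.8966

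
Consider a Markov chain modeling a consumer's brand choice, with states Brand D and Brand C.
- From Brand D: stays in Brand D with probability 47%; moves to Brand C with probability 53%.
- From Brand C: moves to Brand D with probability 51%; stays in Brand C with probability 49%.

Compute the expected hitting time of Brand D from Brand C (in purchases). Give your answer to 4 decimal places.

Let t(s) be the expected number of purchases to first reach Brand D from state s, with t(Brand D) = 0. Conditioning on the first purchase:
t(Brand C) = 1 + 0.49·t(Brand C)
Solving: t(Brand C) = 1.9608.
Expected purchases from Brand C to Brand D: 1.9608.

1.9608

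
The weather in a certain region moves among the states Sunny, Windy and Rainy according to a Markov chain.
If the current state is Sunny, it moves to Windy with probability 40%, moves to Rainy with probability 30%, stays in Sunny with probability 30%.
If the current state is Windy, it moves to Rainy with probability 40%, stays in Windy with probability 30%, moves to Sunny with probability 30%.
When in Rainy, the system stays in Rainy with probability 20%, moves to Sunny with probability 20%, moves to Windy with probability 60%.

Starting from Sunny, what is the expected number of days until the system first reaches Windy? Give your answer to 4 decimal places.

2.2000

Let t(s) be the expected number of days to first reach Windy from state s, with t(Windy) = 0. Conditioning on the first day:
t(Sunny) = 1 + 0.3·t(Sunny) + 0.3·t(Rainy)
t(Rainy) = 1 + 0.2·t(Sunny) + 0.2·t(Rainy)
Solving: t(Sunny) = 2.2000, t(Rainy) = 1.8000.
Expected days from Sunny to Windy: 2.2000.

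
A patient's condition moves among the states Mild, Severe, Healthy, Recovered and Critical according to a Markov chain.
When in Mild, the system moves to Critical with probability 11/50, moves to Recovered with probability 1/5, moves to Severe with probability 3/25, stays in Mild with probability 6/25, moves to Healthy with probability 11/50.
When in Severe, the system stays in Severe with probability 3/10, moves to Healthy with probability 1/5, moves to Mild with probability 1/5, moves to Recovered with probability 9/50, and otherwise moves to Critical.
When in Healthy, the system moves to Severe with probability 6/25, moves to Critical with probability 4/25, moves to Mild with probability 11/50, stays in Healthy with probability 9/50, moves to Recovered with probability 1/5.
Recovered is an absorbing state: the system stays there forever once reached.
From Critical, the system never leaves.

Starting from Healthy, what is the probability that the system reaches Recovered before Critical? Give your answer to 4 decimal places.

0.5436

Let h(s) be the probability of absorption at Recovered starting from transient state s. Then h(Recovered) = 1 and h(Critical) = 0. By first-step analysis:
h(Mild) = 0.24·h(Mild) + 0.12·h(Severe) + 0.22·h(Healthy) + 0.2·1 + 0.22·0
h(Severe) = 0.2·h(Mild) + 0.3·h(Severe) + 0.2·h(Healthy) + 0.18·1 + 0.12·0
h(Healthy) = 0.22·h(Mild) + 0.24·h(Severe) + 0.18·h(Healthy) + 0.2·1 + 0.16·0
Solving: h(Mild) = 0.5086, h(Severe) = 0.5578, h(Healthy) = 0.5436.
Starting from Healthy, the probability is 0.5436.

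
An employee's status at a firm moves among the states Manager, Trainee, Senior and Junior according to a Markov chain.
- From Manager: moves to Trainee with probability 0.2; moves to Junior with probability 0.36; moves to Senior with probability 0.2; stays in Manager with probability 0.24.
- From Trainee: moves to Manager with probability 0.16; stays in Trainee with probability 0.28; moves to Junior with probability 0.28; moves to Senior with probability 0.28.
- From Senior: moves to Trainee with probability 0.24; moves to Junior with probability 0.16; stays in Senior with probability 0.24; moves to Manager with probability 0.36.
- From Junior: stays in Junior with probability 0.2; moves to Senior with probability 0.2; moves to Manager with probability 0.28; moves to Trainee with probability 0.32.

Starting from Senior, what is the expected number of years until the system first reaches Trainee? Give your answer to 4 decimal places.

Let t(s) be the expected number of years to first reach Trainee from state s, with t(Trainee) = 0. Conditioning on the first year:
t(Manager) = 1 + 0.24·t(Manager) + 0.2·t(Senior) + 0.36·t(Junior)
t(Senior) = 1 + 0.36·t(Manager) + 0.24·t(Senior) + 0.16·t(Junior)
t(Junior) = 1 + 0.28·t(Manager) + 0.2·t(Senior) + 0.2·t(Junior)
Solving: t(Manager) = 4.1448, t(Senior) = 4.0615, t(Junior) = 3.7161.
Expected years from Senior to Trainee: 4.0615.

4.0615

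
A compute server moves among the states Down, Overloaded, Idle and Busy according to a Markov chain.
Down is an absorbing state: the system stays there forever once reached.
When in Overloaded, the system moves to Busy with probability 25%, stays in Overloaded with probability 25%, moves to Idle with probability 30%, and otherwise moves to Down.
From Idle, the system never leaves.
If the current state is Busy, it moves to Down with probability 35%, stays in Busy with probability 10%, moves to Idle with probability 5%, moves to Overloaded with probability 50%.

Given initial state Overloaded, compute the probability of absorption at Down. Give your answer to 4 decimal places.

0.4864

Let h(s) be the probability of absorption at Down starting from transient state s. Then h(Down) = 1 and h(Idle) = 0. By first-step analysis:
h(Overloaded) = 0.2·1 + 0.25·h(Overloaded) + 0.3·0 + 0.25·h(Busy)
h(Busy) = 0.35·1 + 0.5·h(Overloaded) + 0.05·0 + 0.1·h(Busy)
Solving: h(Overloaded) = 0.4864, h(Busy) = 0.6591.
Starting from Overloaded, the probability is 0.4864.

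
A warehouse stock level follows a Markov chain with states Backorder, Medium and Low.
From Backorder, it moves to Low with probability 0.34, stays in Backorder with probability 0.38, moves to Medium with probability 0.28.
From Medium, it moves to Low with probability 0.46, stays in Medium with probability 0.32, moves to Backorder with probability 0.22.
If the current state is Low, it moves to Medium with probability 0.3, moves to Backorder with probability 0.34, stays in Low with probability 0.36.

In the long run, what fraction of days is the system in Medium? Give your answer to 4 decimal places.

0.2997

Let the stationary distribution be π with π = πP and π_1 + π_2 + π_3 = 1.
π_1 = 0.38·π_1 + 0.22·π_2 + 0.34·π_3
π_2 = 0.28·π_1 + 0.32·π_2 + 0.3·π_3
Solving with the normalization constraint gives π = (0.3167, 0.2997, 0.3836).
So the stationary probability of Medium is 0.2997.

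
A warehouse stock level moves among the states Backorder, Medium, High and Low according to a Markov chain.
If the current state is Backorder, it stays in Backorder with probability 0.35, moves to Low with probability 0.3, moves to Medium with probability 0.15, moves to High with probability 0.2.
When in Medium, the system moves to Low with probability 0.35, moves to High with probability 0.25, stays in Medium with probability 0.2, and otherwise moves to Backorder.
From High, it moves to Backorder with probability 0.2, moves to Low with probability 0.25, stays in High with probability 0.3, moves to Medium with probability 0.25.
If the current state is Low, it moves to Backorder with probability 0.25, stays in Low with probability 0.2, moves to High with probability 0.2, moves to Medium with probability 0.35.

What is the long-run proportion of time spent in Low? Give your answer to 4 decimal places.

Let the stationary distribution be π with π = πP and π_1 + π_2 + π_3 + π_4 = 1.
π_1 = 0.35·π_1 + 0.2·π_2 + 0.2·π_3 + 0.25·π_4
π_2 = 0.15·π_1 + 0.2·π_2 + 0.25·π_3 + 0.35·π_4
π_3 = 0.2·π_1 + 0.25·π_2 + 0.3·π_3 + 0.2·π_4
Solving with the normalization constraint gives π = (0.2513, 0.2402, 0.2356, 0.2729).
So the stationary probability of Low is 0.2729.

0.2729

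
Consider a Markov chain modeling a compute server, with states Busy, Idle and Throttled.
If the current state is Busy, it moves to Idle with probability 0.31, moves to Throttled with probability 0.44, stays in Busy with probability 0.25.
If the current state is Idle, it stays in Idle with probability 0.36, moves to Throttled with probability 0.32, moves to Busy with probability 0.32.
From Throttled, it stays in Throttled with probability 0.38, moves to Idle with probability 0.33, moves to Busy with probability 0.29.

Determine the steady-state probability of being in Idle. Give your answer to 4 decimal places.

Let the stationary distribution be π with π = πP and π_1 + π_2 + π_3 = 1.
π_1 = 0.25·π_1 + 0.32·π_2 + 0.29·π_3
π_2 = 0.31·π_1 + 0.36·π_2 + 0.33·π_3
Solving with the normalization constraint gives π = (0.2885, 0.3343, 0.3773).
So the stationary probability of Idle is 0.3343.

0.3343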